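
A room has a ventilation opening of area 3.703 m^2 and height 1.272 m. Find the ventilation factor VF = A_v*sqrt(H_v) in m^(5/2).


sqrt(H_v) = 1.1278
VF = 3.703 * 1.1278 = 4.1764 m^(5/2)

4.1764 m^(5/2)


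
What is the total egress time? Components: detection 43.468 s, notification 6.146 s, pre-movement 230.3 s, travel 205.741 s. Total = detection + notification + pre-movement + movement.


Total = 43.468 + 6.146 + 230.3 + 205.741 = 485.655 s

485.655 s


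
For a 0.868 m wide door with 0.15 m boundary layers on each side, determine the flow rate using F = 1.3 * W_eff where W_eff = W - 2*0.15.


W_eff = 0.868 - 0.30 = 0.568 m
F = 1.3 * 0.568 = 0.73840 persons/s

0.73840 persons/s


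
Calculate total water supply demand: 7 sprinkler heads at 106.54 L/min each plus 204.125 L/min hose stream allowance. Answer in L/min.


Sprinkler demand = 7 * 106.54 = 745.78 L/min
Total = 745.78 + 204.125 = 949.905 L/min

949.905 L/min


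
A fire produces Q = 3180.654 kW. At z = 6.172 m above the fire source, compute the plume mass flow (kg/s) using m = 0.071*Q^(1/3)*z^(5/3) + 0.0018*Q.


Q^(1/3) = 14.706
z^(5/3) = 20.767
First term = 0.071 * 14.706 * 20.767 = 21.684
Second term = 0.0018 * 3180.654 = 5.7252
m = 27.409 kg/s

27.409 kg/s


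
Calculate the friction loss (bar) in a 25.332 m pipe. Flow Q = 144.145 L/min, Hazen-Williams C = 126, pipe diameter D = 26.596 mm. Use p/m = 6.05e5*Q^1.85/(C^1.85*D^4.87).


Q^1.85 = 9857.8
C^1.85 = 7685.7
D^4.87 = 8686714
p/m = 0.089329 bar/m
p_total = 0.089329 * 25.332 = 2.2629 bar

2.2629 bar


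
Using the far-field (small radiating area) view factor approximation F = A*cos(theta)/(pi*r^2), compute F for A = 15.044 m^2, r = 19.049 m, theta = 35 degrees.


cos(35 deg) = 0.81915
pi*r^2 = 1140.0
F = 15.044 * 0.81915 / 1140.0 = 0.010810

0.010810


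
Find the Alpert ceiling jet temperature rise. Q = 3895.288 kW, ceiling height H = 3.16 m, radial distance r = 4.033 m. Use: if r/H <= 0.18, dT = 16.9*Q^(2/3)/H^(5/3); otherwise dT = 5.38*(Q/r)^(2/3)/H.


r/H = 4.033 / 3.16 = 1.2763
r/H > 0.18, so dT = 5.38*(Q/r)^(2/3)/H
Q/r = 965.85
(Q/r)^(2/3) = 97.710
dT = 5.38 * 97.710 / 3.16 = 166.36 K

166.36 K


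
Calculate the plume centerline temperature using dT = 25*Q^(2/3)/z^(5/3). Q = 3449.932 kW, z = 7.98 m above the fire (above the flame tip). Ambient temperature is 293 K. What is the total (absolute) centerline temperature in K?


Q^(2/3) = 228.32
z^(5/3) = 31.867
dT = 25 * 228.32 / 31.867 = 179.12 K
T = 293 + 179.12 = 472.12 K

472.12 K


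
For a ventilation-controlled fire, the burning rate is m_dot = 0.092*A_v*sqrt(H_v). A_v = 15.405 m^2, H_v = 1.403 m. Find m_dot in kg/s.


sqrt(H_v) = 1.1845
m_dot = 0.092 * 15.405 * 1.1845 = 1.6787 kg/s

1.6787 kg/s


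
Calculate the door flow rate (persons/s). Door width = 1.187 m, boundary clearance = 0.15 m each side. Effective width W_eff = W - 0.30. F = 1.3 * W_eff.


W_eff = 1.187 - 0.30 = 0.887 m
F = 1.3 * 0.887 = 1.1531 persons/s

1.1531 persons/s


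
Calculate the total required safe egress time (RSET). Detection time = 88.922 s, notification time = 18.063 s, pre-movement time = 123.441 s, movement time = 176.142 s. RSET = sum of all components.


Total = 88.922 + 18.063 + 123.441 + 176.142 = 406.568 s

406.568 s


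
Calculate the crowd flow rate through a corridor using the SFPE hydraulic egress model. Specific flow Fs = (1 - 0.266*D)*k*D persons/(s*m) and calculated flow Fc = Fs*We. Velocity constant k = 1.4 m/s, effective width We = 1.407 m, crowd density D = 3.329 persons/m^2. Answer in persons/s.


1 - 0.266*D = 1 - 0.266*3.329 = 0.11449
Fs = 0.11449 * 1.4 * 3.329 = 0.53357 persons/(s*m)
Fc = 0.53357 * 1.407 = 0.75074 persons/s

0.75074 persons/s


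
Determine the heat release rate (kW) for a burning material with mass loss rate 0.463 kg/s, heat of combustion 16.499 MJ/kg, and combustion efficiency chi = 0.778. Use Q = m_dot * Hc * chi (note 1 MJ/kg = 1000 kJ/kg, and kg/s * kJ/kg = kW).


Hc = 16.499 MJ/kg = 16.499 * 1000 kJ/kg = 16499 kJ/kg
Q = 0.463 kg/s * 16499 kJ/kg * 0.778 = 5943.2 kW

5943.2 kW


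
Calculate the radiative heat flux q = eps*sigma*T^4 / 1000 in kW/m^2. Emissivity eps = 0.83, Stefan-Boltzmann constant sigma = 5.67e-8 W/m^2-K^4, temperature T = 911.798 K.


T^4 = 6.9119e+11
q = 0.83 * 5.67e-8 * 6.9119e+11 / 1000 = 32.528 kW/m^2

32.528 kW/m^2


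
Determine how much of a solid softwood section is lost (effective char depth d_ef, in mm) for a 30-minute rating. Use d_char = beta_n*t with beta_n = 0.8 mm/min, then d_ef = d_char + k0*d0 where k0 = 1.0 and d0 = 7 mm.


d_char = 0.8 * 30 = 24 mm
d_ef = 24 + 1.0*7 = 31 mm

31 mm


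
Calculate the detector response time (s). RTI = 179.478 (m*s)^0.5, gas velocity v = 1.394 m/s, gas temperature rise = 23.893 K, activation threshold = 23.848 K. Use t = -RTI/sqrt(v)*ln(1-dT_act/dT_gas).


dT_act/dT_gas = 0.99812
ln(1 - 0.99812) = -6.2747
t = -179.478 / sqrt(1.394) * -6.2747 = 953.83 s

953.83 s


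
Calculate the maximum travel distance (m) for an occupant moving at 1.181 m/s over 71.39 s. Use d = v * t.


d = 1.181 * 71.39 = 84.312 m

84.312 m


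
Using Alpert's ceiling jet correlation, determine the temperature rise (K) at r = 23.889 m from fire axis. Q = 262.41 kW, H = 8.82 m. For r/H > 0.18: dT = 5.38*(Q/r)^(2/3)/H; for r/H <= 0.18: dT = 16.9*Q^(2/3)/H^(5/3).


r/H = 23.889 / 8.82 = 2.7085
r/H > 0.18, so dT = 5.38*(Q/r)^(2/3)/H
Q/r = 10.985
(Q/r)^(2/3) = 4.9415
dT = 5.38 * 4.9415 / 8.82 = 3.0142 K

3.0142 K


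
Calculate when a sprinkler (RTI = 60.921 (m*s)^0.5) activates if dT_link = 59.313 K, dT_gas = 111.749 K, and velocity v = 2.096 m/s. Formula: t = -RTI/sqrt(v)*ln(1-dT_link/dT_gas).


dT_link/dT_gas = 0.53077
ln(1 - 0.53077) = -0.75666
t = -60.921 / sqrt(2.096) * -0.75666 = 31.840 s

31.840 s


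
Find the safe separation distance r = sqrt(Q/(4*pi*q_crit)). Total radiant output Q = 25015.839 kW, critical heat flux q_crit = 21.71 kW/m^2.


4*pi*q_crit = 272.82
Q/(4*pi*q_crit) = 91.695
r = sqrt(91.695) = 9.5757 m

9.5757 m


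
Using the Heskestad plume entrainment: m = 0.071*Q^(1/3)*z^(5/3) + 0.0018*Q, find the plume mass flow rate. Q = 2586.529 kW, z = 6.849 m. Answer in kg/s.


Q^(1/3) = 13.727
z^(5/3) = 24.701
First term = 0.071 * 13.727 * 24.701 = 24.074
Second term = 0.0018 * 2586.529 = 4.6558
m = 28.729 kg/s

28.729 kg/s


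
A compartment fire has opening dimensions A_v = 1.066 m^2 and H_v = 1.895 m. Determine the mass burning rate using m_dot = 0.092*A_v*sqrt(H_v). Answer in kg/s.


sqrt(H_v) = 1.3766
m_dot = 0.092 * 1.066 * 1.3766 = 0.13500 kg/s

0.13500 kg/s


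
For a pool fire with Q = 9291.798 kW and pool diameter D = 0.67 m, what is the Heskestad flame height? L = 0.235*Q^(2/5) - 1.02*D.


Q^(2/5) = 38.658
0.235 * Q^(2/5) = 9.0846
1.02 * D = 0.68340
L = 8.4012 m

8.4012 m


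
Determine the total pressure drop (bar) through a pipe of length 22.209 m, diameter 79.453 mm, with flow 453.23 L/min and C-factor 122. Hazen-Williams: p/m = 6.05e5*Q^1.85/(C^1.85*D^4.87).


Q^1.85 = 82071
C^1.85 = 7240.5
D^4.87 = 1.7928e+09
p/m = 0.0038251 bar/m
p_total = 0.0038251 * 22.209 = 0.084951 bar

0.084951 bar


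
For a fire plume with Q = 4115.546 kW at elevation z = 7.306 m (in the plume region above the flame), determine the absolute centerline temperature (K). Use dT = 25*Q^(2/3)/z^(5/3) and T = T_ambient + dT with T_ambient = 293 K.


Q^(2/3) = 256.81
z^(5/3) = 27.508
dT = 25 * 256.81 / 27.508 = 233.40 K
T = 293 + 233.40 = 526.40 K

526.40 K


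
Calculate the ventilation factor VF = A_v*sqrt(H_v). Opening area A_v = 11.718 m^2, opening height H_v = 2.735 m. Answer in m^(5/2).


sqrt(H_v) = 1.6538
VF = 11.718 * 1.6538 = 19.379 m^(5/2)

19.379 m^(5/2)


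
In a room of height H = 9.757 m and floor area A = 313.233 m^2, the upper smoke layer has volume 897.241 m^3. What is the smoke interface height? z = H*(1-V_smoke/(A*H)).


V/(A*H) = 0.29358
1 - 0.29358 = 0.70642
z = 9.757 * 0.70642 = 6.8925 m

6.8925 m


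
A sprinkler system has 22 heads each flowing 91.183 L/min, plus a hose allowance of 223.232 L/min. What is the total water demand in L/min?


Sprinkler demand = 22 * 91.183 = 2006.026 L/min
Total = 2006.026 + 223.232 = 2229.258 L/min

2229.258 L/min


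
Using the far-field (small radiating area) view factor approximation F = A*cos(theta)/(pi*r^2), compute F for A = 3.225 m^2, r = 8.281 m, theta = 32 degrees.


cos(32 deg) = 0.84805
pi*r^2 = 215.43
F = 3.225 * 0.84805 / 215.43 = 0.012695

0.012695


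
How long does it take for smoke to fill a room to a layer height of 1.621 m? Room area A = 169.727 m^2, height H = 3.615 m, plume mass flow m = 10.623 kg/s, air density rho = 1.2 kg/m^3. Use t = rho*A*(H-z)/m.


H - z = 1.994 m
t = 1.2 * 169.727 * 1.994 / 10.623 = 38.231 s

38.231 s


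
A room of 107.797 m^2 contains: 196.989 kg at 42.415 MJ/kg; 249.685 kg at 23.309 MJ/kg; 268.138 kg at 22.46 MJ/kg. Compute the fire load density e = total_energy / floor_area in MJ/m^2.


Total energy = 196.989*42.415 + 249.685*23.309 + 268.138*22.46
= 8355.288 + 5819.908 + 6022.379
= 20197.58 MJ
e = 20197.58 / 107.797 = 187.37 MJ/m^2

187.37 MJ/m^2


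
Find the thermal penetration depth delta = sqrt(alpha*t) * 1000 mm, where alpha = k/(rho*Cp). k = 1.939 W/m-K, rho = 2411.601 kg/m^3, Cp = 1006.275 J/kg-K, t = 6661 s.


alpha = 1.939 / (2411.601 * 1006.275) = 7.9902e-07 m^2/s
alpha * t = 0.0053222
delta = sqrt(0.0053222) * 1000 = 72.954 mm

72.954 mm


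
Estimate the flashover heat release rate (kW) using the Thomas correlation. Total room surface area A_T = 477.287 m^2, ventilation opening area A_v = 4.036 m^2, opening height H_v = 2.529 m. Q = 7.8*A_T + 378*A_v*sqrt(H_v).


7.8*A_T = 3722.8
sqrt(H_v) = 1.5903
378*A_v*sqrt(H_v) = 2426.1
Q = 3722.8 + 2426.1 = 6149.0 kW

6149.0 kW


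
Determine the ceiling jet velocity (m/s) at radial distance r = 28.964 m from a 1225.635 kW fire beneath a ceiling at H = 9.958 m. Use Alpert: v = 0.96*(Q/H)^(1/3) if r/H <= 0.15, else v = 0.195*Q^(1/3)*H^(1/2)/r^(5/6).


r/H = 28.964 / 9.958 = 2.9086
r/H > 0.15, so v = 0.195*Q^(1/3)*H^(1/2)/r^(5/6)
Q^(1/3) = 10.702
H^(1/2) = 3.1556
r^(5/6) = 16.528
v = 0.195 * 10.702 * 3.1556 / 16.528 = 0.39844 m/s

0.39844 m/s


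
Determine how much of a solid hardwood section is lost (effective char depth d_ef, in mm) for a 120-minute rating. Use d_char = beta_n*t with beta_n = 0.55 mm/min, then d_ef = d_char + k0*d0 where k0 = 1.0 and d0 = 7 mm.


d_char = 0.55 * 120 = 66 mm
d_ef = 66 + 1.0*7 = 73 mm

73 mm


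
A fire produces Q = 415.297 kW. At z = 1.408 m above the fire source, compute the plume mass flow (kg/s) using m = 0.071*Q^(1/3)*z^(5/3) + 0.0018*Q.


Q^(1/3) = 7.4608
z^(5/3) = 1.7688
First term = 0.071 * 7.4608 * 1.7688 = 0.93695
Second term = 0.0018 * 415.297 = 0.74753
m = 1.6845 kg/s

1.6845 kg/s


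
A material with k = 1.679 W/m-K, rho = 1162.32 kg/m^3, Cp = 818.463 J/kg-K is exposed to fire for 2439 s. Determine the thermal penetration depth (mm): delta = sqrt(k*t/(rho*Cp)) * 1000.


alpha = 1.679 / (1162.32 * 818.463) = 1.7649e-06 m^2/s
alpha * t = 0.0043046
delta = sqrt(0.0043046) * 1000 = 65.610 mm

65.610 mm


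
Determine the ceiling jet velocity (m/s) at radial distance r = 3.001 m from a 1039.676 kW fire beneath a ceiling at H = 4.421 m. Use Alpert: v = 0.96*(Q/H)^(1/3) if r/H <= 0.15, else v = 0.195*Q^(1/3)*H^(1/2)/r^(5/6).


r/H = 3.001 / 4.421 = 0.67881
r/H > 0.15, so v = 0.195*Q^(1/3)*H^(1/2)/r^(5/6)
Q^(1/3) = 10.131
H^(1/2) = 2.1026
r^(5/6) = 2.4987
v = 0.195 * 10.131 * 2.1026 / 2.4987 = 1.6623 m/s

1.6623 m/s


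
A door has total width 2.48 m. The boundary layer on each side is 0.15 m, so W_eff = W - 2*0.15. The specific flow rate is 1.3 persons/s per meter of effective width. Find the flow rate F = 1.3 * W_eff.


W_eff = 2.48 - 0.30 = 2.18 m
F = 1.3 * 2.18 = 2.834 persons/s

2.834 persons/s


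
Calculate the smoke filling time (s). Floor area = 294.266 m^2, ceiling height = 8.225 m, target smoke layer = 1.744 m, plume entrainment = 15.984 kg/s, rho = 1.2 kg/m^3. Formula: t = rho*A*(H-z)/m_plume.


H - z = 6.481 m
t = 1.2 * 294.266 * 6.481 / 15.984 = 143.18 s

143.18 s


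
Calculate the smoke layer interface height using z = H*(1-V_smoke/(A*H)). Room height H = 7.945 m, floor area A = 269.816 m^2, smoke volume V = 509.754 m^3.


V/(A*H) = 0.23779
1 - 0.23779 = 0.76221
z = 7.945 * 0.76221 = 6.0557 m

6.0557 m


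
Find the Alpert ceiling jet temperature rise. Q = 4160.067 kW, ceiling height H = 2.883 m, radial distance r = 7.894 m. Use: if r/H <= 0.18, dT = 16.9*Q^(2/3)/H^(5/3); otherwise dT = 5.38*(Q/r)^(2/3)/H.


r/H = 7.894 / 2.883 = 2.7381
r/H > 0.18, so dT = 5.38*(Q/r)^(2/3)/H
Q/r = 526.99
(Q/r)^(2/3) = 65.243
dT = 5.38 * 65.243 / 2.883 = 121.75 K

121.75 K


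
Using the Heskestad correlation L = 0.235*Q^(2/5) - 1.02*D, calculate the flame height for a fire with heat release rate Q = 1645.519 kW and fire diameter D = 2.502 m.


Q^(2/5) = 19.343
0.235 * Q^(2/5) = 4.5456
1.02 * D = 2.5520
L = 1.9935 m

1.9935 m


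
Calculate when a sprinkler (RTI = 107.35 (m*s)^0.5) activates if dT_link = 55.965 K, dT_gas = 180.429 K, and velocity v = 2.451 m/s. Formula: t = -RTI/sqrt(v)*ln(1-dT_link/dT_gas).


dT_link/dT_gas = 0.31018
ln(1 - 0.31018) = -0.37132
t = -107.35 / sqrt(2.451) * -0.37132 = 25.461 s

25.461 s


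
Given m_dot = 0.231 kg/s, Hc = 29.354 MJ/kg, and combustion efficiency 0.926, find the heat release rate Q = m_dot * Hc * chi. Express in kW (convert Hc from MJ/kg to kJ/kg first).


Hc = 29.354 MJ/kg = 29.354 * 1000 kJ/kg = 29354 kJ/kg
Q = 0.231 kg/s * 29354 kJ/kg * 0.926 = 6279.0 kW

6279.0 kW


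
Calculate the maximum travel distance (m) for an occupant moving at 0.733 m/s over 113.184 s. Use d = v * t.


d = 0.733 * 113.184 = 82.964 m

82.964 m


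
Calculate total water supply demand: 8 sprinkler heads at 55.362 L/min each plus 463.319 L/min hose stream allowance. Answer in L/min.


Sprinkler demand = 8 * 55.362 = 442.896 L/min
Total = 442.896 + 463.319 = 906.215 L/min

906.215 L/min


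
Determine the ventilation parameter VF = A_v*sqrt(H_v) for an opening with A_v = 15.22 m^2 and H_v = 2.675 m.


sqrt(H_v) = 1.6355
VF = 15.22 * 1.6355 = 24.893 m^(5/2)

24.893 m^(5/2)


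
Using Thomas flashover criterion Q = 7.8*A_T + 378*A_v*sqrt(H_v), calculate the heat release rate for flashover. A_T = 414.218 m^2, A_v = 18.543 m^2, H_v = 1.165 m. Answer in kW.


7.8*A_T = 3230.9
sqrt(H_v) = 1.0794
378*A_v*sqrt(H_v) = 7565.4
Q = 3230.9 + 7565.4 = 10796 kW

10796 kW


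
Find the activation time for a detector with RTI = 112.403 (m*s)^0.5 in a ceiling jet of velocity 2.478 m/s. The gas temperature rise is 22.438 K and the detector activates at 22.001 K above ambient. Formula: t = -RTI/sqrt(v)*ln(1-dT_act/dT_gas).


dT_act/dT_gas = 0.98052
ln(1 - 0.98052) = -3.9386
t = -112.403 / sqrt(2.478) * -3.9386 = 281.23 s

281.23 s


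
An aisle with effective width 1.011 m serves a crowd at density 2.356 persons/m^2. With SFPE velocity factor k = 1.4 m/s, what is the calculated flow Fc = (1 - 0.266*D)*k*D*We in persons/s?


1 - 0.266*D = 1 - 0.266*2.356 = 0.37330
Fs = 0.37330 * 1.4 * 2.356 = 1.2313 persons/(s*m)
Fc = 1.2313 * 1.011 = 1.2449 persons/s

1.2449 persons/s


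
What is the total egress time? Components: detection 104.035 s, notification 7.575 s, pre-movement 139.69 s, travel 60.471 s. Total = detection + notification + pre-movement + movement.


Total = 104.035 + 7.575 + 139.69 + 60.471 = 311.771 s

311.771 s


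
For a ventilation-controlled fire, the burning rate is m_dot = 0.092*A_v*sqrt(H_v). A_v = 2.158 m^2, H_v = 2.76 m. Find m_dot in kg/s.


sqrt(H_v) = 1.6613
m_dot = 0.092 * 2.158 * 1.6613 = 0.32983 kg/s

0.32983 kg/s


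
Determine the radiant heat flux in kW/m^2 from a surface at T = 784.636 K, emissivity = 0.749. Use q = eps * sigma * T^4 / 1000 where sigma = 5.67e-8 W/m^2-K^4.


T^4 = 3.7903e+11
q = 0.749 * 5.67e-8 * 3.7903e+11 / 1000 = 16.097 kW/m^2

16.097 kW/m^2


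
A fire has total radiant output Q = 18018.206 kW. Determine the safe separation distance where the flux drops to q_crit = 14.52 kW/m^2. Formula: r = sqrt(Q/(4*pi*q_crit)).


4*pi*q_crit = 182.46
Q/(4*pi*q_crit) = 98.750
r = sqrt(98.750) = 9.9373 m

9.9373 m


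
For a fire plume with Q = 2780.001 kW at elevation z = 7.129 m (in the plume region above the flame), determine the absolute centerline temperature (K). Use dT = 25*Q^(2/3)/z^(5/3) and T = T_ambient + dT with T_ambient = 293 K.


Q^(2/3) = 197.71
z^(5/3) = 26.407
dT = 25 * 197.71 / 26.407 = 187.18 K
T = 293 + 187.18 = 480.18 K

480.18 K


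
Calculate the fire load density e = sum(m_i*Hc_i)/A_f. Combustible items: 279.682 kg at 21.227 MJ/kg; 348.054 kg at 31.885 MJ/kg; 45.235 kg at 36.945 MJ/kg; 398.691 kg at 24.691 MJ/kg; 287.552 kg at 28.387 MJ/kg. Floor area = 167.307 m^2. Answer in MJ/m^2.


Total energy = 279.682*21.227 + 348.054*31.885 + 45.235*36.945 + 398.691*24.691 + 287.552*28.387
= 5936.810 + 11097.70 + 1671.207 + 9844.079 + 8162.739
= 36712.54 MJ
e = 36712.54 / 167.307 = 219.43 MJ/m^2

219.43 MJ/m^2


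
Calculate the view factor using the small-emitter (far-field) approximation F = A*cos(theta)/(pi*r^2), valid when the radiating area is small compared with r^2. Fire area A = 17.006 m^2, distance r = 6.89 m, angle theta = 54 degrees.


cos(54 deg) = 0.58779
pi*r^2 = 149.14
F = 17.006 * 0.58779 / 149.14 = 0.067024

0.067024


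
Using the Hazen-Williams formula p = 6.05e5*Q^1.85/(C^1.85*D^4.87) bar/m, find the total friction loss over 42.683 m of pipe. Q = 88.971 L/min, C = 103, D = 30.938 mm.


Q^1.85 = 4037.5
C^1.85 = 5293.6
D^4.87 = 1.8143e+07
p/m = 0.025434 bar/m
p_total = 0.025434 * 42.683 = 1.0856 bar

1.0856 bar


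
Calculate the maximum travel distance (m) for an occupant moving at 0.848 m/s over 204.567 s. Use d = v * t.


d = 0.848 * 204.567 = 173.47 m

173.47 m


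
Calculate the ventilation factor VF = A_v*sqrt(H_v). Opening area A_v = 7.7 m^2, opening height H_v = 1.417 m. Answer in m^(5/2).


sqrt(H_v) = 1.1904
VF = 7.7 * 1.1904 = 9.1659 m^(5/2)

9.1659 m^(5/2)


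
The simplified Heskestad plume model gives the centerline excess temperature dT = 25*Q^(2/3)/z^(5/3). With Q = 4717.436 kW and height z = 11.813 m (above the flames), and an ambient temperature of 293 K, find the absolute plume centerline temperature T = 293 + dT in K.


Q^(2/3) = 281.28
z^(5/3) = 61.273
dT = 25 * 281.28 / 61.273 = 114.77 K
T = 293 + 114.77 = 407.77 K

407.77 K


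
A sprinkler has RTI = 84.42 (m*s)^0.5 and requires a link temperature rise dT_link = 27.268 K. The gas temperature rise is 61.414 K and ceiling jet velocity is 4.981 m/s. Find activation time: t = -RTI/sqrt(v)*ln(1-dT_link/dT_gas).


dT_link/dT_gas = 0.44400
ln(1 - 0.44400) = -0.58699
t = -84.42 / sqrt(4.981) * -0.58699 = 22.203 s

22.203 s


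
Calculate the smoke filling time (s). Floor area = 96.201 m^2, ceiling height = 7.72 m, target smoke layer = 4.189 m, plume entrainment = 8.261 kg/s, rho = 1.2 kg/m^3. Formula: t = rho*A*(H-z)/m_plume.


H - z = 3.531 m
t = 1.2 * 96.201 * 3.531 / 8.261 = 49.343 s

49.343 s


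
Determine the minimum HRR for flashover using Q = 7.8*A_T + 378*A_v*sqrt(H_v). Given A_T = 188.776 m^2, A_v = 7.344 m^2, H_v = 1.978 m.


7.8*A_T = 1472.5
sqrt(H_v) = 1.4064
378*A_v*sqrt(H_v) = 3904.2
Q = 1472.5 + 3904.2 = 5376.7 kW

5376.7 kW


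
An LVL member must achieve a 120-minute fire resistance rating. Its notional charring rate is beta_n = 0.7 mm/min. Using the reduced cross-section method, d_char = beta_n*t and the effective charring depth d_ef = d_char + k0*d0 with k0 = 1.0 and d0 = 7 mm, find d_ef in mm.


d_char = 0.7 * 120 = 84 mm
d_ef = 84 + 1.0*7 = 91 mm

91 mm


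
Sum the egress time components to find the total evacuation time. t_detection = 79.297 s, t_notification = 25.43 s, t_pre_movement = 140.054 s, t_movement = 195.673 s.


Total = 79.297 + 25.43 + 140.054 + 195.673 = 440.454 s

440.454 s


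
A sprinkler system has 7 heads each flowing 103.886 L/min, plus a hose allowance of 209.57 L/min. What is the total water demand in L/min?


Sprinkler demand = 7 * 103.886 = 727.202 L/min
Total = 727.202 + 209.57 = 936.772 L/min

936.772 L/min


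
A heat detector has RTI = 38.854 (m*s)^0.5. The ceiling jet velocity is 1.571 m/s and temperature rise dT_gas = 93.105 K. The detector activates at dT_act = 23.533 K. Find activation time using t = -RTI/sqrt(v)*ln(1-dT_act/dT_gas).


dT_act/dT_gas = 0.25276
ln(1 - 0.25276) = -0.29137
t = -38.854 / sqrt(1.571) * -0.29137 = 9.0320 s

9.0320 s


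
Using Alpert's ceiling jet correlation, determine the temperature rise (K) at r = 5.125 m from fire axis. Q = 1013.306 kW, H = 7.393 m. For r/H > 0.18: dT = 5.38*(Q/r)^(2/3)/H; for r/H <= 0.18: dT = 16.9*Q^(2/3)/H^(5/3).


r/H = 5.125 / 7.393 = 0.69322
r/H > 0.18, so dT = 5.38*(Q/r)^(2/3)/H
Q/r = 197.72
(Q/r)^(2/3) = 33.939
dT = 5.38 * 33.939 / 7.393 = 24.698 K

24.698 K


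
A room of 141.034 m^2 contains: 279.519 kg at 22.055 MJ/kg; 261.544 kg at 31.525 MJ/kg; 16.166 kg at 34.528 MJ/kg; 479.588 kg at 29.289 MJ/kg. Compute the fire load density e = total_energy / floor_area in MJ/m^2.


Total energy = 279.519*22.055 + 261.544*31.525 + 16.166*34.528 + 479.588*29.289
= 6164.792 + 8245.175 + 558.1796 + 14046.65
= 29014.80 MJ
e = 29014.80 / 141.034 = 205.73 MJ/m^2

205.73 MJ/m^2


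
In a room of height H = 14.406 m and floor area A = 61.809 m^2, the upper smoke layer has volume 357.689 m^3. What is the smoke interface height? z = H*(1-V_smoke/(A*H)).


V/(A*H) = 0.40171
1 - 0.40171 = 0.59829
z = 14.406 * 0.59829 = 8.6190 m

8.6190 m


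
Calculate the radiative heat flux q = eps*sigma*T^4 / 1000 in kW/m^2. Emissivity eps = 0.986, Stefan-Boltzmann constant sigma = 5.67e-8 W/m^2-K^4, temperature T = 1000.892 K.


T^4 = 1.0036e+12
q = 0.986 * 5.67e-8 * 1.0036e+12 / 1000 = 56.106 kW/m^2

56.106 kW/m^2


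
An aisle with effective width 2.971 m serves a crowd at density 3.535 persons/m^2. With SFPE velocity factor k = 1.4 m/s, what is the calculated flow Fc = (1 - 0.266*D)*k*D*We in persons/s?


1 - 0.266*D = 1 - 0.266*3.535 = 0.059690
Fs = 0.059690 * 1.4 * 3.535 = 0.29541 persons/(s*m)
Fc = 0.29541 * 2.971 = 0.87765 persons/s

0.87765 persons/s


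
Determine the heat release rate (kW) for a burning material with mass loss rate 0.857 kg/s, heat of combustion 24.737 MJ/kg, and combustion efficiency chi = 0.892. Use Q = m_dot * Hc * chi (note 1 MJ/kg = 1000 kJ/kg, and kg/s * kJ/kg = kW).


Hc = 24.737 MJ/kg = 24.737 * 1000 kJ/kg = 24737 kJ/kg
Q = 0.857 kg/s * 24737 kJ/kg * 0.892 = 18910 kW

18910 kW


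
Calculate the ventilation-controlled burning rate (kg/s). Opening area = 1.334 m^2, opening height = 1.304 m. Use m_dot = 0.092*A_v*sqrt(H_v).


sqrt(H_v) = 1.1419
m_dot = 0.092 * 1.334 * 1.1419 = 0.14015 kg/s

0.14015 kg/s


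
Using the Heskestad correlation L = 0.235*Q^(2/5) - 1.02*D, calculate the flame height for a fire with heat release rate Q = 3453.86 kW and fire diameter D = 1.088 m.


Q^(2/5) = 26.021
0.235 * Q^(2/5) = 6.1149
1.02 * D = 1.1098
L = 5.0051 m

5.0051 m


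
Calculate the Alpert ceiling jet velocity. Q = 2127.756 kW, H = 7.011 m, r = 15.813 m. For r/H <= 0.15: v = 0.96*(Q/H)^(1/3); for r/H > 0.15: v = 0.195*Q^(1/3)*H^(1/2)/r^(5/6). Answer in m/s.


r/H = 15.813 / 7.011 = 2.2555
r/H > 0.15, so v = 0.195*Q^(1/3)*H^(1/2)/r^(5/6)
Q^(1/3) = 12.862
H^(1/2) = 2.6478
r^(5/6) = 9.9811
v = 0.195 * 12.862 * 2.6478 / 9.9811 = 0.66535 m/s

0.66535 m/s


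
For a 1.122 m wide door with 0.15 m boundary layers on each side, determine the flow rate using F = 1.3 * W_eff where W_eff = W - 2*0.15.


W_eff = 1.122 - 0.30 = 0.822 m
F = 1.3 * 0.822 = 1.0686 persons/s

1.0686 persons/s


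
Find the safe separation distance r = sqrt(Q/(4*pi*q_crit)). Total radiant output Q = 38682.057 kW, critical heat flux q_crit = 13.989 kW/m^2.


4*pi*q_crit = 175.79
Q/(4*pi*q_crit) = 220.05
r = sqrt(220.05) = 14.834 m

14.834 m


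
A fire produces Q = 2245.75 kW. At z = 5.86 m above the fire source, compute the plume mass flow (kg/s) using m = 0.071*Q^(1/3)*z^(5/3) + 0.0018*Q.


Q^(1/3) = 13.095
z^(5/3) = 19.047
First term = 0.071 * 13.095 * 19.047 = 17.710
Second term = 0.0018 * 2245.75 = 4.0423
m = 21.752 kg/s

21.752 kg/s


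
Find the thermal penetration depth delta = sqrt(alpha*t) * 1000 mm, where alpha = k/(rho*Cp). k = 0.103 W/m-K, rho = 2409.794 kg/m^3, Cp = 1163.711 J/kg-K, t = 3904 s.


alpha = 0.103 / (2409.794 * 1163.711) = 3.6729e-08 m^2/s
alpha * t = 0.00014339
delta = sqrt(0.00014339) * 1000 = 11.975 mm

11.975 mm


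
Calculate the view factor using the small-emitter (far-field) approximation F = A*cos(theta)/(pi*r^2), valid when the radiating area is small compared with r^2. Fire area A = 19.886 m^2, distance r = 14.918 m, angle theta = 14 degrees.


cos(14 deg) = 0.97030
pi*r^2 = 699.15
F = 19.886 * 0.97030 / 699.15 = 0.027598

0.027598


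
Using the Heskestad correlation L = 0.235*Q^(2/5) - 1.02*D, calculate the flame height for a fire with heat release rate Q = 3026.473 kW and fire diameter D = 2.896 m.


Q^(2/5) = 24.682
0.235 * Q^(2/5) = 5.8002
1.02 * D = 2.9539
L = 2.8463 m

2.8463 m


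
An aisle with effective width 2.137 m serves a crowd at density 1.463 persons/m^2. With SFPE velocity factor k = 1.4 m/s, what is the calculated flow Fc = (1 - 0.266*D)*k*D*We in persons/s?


1 - 0.266*D = 1 - 0.266*1.463 = 0.61084
Fs = 0.61084 * 1.4 * 1.463 = 1.2511 persons/(s*m)
Fc = 1.2511 * 2.137 = 2.6737 persons/s

2.6737 persons/s


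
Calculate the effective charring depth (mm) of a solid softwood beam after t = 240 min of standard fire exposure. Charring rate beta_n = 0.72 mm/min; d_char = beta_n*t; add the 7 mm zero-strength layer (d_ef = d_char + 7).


d_char = 0.72 * 240 = 172.8 mm
d_ef = 172.8 + 1.0*7 = 179.8 mm

179.8 mm


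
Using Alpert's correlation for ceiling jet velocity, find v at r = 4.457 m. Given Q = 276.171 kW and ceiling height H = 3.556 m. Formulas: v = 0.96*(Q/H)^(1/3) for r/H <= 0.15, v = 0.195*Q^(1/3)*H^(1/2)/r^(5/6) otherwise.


r/H = 4.457 / 3.556 = 1.2534
r/H > 0.15, so v = 0.195*Q^(1/3)*H^(1/2)/r^(5/6)
Q^(1/3) = 6.5122
H^(1/2) = 1.8857
r^(5/6) = 3.4743
v = 0.195 * 6.5122 * 1.8857 / 3.4743 = 0.68924 m/s

0.68924 m/s


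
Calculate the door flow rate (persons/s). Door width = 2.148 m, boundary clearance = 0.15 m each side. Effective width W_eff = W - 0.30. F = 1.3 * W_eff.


W_eff = 2.148 - 0.30 = 1.848 m
F = 1.3 * 1.848 = 2.4024 persons/s

2.4024 persons/s


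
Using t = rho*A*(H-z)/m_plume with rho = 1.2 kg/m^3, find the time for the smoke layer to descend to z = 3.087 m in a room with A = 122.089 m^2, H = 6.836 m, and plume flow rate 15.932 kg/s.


H - z = 3.749 m
t = 1.2 * 122.089 * 3.749 / 15.932 = 34.475 s

34.475 s


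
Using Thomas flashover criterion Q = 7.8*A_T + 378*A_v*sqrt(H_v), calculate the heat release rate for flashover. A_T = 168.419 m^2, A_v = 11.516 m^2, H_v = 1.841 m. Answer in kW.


7.8*A_T = 1313.7
sqrt(H_v) = 1.3568
378*A_v*sqrt(H_v) = 5906.4
Q = 1313.7 + 5906.4 = 7220.0 kW

7220.0 kW


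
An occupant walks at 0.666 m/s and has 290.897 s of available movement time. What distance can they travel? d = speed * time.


d = 0.666 * 290.897 = 193.74 m

193.74 m


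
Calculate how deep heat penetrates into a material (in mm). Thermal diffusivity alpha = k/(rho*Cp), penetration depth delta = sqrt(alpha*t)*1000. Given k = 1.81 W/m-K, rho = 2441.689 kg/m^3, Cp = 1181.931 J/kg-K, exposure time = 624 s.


alpha = 1.81 / (2441.689 * 1181.931) = 6.2719e-07 m^2/s
alpha * t = 0.00039136
delta = sqrt(0.00039136) * 1000 = 19.783 mm

19.783 mm


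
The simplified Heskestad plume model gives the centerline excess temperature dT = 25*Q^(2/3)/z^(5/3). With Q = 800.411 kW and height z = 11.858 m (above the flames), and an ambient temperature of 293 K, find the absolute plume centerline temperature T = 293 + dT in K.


Q^(2/3) = 86.207
z^(5/3) = 61.662
dT = 25 * 86.207 / 61.662 = 34.951 K
T = 293 + 34.951 = 327.95 K

327.95 K


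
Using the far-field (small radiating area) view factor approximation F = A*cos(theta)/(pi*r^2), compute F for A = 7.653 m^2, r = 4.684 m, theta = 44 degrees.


cos(44 deg) = 0.71934
pi*r^2 = 68.926
F = 7.653 * 0.71934 / 68.926 = 0.079870

0.079870


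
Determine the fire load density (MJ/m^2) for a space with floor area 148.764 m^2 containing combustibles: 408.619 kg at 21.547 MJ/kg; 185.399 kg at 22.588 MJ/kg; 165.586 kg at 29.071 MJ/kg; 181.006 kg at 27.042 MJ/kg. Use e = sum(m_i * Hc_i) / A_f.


Total energy = 408.619*21.547 + 185.399*22.588 + 165.586*29.071 + 181.006*27.042
= 8804.514 + 4187.793 + 4813.751 + 4894.764
= 22700.82 MJ
e = 22700.82 / 148.764 = 152.60 MJ/m^2

152.60 MJ/m^2


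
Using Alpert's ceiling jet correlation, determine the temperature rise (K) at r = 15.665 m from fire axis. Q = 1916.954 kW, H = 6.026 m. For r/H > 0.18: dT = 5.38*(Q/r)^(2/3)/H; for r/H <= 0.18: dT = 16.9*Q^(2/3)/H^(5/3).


r/H = 15.665 / 6.026 = 2.5996
r/H > 0.18, so dT = 5.38*(Q/r)^(2/3)/H
Q/r = 122.37
(Q/r)^(2/3) = 24.648
dT = 5.38 * 24.648 / 6.026 = 22.006 K

22.006 K


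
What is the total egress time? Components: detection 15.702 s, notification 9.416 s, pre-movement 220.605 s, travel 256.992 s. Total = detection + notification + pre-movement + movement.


Total = 15.702 + 9.416 + 220.605 + 256.992 = 502.715 s

502.715 s


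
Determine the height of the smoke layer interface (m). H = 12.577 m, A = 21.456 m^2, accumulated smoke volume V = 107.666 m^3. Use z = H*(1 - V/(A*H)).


V/(A*H) = 0.39898
1 - 0.39898 = 0.60102
z = 12.577 * 0.60102 = 7.5590 m

7.5590 m


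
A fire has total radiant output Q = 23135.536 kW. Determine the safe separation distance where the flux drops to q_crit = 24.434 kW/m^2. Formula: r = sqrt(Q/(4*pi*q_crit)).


4*pi*q_crit = 307.05
Q/(4*pi*q_crit) = 75.349
r = sqrt(75.349) = 8.6804 m

8.6804 m


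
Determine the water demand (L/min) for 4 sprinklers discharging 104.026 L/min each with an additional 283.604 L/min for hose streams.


Sprinkler demand = 4 * 104.026 = 416.104 L/min
Total = 416.104 + 283.604 = 699.708 L/min

699.708 L/min


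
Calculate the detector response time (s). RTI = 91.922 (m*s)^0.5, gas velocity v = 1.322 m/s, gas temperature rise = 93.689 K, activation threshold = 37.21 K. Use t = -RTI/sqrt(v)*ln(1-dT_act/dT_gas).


dT_act/dT_gas = 0.39717
ln(1 - 0.39717) = -0.50611
t = -91.922 / sqrt(1.322) * -0.50611 = 40.462 s

40.462 s


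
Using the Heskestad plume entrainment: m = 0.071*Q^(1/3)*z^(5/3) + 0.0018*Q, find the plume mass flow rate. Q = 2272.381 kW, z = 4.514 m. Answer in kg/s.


Q^(1/3) = 13.147
z^(5/3) = 12.329
First term = 0.071 * 13.147 * 12.329 = 11.509
Second term = 0.0018 * 2272.381 = 4.0903
m = 15.599 kg/s

15.599 kg/s


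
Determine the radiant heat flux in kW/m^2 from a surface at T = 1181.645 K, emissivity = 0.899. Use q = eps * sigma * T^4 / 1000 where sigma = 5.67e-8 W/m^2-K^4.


T^4 = 1.9496e+12
q = 0.899 * 5.67e-8 * 1.9496e+12 / 1000 = 99.378 kW/m^2

99.378 kW/m^2


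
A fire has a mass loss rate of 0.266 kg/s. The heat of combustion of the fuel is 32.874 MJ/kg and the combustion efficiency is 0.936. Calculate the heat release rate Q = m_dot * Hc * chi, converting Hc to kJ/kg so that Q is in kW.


Hc = 32.874 MJ/kg = 32.874 * 1000 kJ/kg = 32874 kJ/kg
Q = 0.266 kg/s * 32874 kJ/kg * 0.936 = 8184.8 kW

8184.8 kW


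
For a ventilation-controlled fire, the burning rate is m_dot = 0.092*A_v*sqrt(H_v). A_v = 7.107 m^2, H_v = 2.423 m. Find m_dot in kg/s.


sqrt(H_v) = 1.5566
m_dot = 0.092 * 7.107 * 1.5566 = 1.0178 kg/s

1.0178 kg/s


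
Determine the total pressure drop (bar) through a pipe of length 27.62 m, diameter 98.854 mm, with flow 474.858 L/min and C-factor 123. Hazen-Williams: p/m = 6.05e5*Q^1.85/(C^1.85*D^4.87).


Q^1.85 = 89463
C^1.85 = 7350.6
D^4.87 = 5.1954e+09
p/m = 0.0014173 bar/m
p_total = 0.0014173 * 27.62 = 0.039145 bar

0.039145 bar


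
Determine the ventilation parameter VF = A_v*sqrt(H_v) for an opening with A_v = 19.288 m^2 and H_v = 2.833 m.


sqrt(H_v) = 1.6832
VF = 19.288 * 1.6832 = 32.465 m^(5/2)

32.465 m^(5/2)


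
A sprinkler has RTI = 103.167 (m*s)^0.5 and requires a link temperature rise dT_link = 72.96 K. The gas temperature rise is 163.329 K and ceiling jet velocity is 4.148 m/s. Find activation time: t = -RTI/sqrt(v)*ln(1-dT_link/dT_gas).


dT_link/dT_gas = 0.44671
ln(1 - 0.44671) = -0.59187
t = -103.167 / sqrt(4.148) * -0.59187 = 29.981 s

29.981 s


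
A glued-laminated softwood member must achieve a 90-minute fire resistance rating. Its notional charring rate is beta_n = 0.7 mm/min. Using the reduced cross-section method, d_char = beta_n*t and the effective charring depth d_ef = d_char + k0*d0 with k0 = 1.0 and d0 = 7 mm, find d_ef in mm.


d_char = 0.7 * 90 = 63 mm
d_ef = 63 + 1.0*7 = 70 mm

70 mm


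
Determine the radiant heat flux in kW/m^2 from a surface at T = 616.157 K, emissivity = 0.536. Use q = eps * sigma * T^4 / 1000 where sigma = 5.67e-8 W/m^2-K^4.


T^4 = 1.4413e+11
q = 0.536 * 5.67e-8 * 1.4413e+11 / 1000 = 4.3804 kW/m^2

4.3804 kW/m^2


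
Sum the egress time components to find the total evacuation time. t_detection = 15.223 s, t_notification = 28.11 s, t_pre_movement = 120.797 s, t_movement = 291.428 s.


Total = 15.223 + 28.11 + 120.797 + 291.428 = 455.558 s

455.558 s


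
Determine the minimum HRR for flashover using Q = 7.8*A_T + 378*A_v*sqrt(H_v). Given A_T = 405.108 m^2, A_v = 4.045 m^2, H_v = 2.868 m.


7.8*A_T = 3159.8
sqrt(H_v) = 1.6935
378*A_v*sqrt(H_v) = 2589.4
Q = 3159.8 + 2589.4 = 5749.2 kW

5749.2 kW


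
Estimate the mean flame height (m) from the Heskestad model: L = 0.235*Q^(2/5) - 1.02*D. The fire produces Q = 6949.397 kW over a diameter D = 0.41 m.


Q^(2/5) = 34.417
0.235 * Q^(2/5) = 8.0881
1.02 * D = 0.41820
L = 7.6699 m

7.6699 m


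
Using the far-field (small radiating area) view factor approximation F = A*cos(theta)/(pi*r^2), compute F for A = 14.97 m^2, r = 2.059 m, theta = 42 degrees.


cos(42 deg) = 0.74314
pi*r^2 = 13.319
F = 14.97 * 0.74314 / 13.319 = 0.83528

0.83528


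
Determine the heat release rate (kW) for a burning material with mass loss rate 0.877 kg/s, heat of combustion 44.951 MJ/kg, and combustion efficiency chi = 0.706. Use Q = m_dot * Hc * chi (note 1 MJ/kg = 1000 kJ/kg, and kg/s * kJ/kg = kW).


Hc = 44.951 MJ/kg = 44.951 * 1000 kJ/kg = 44951 kJ/kg
Q = 0.877 kg/s * 44951 kJ/kg * 0.706 = 27832 kW

27832 kW


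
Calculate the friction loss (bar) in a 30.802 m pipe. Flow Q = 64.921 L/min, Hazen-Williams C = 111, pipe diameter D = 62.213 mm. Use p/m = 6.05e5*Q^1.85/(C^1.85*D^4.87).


Q^1.85 = 2253.8
C^1.85 = 6079.2
D^4.87 = 5.4475e+08
p/m = 0.00041174 bar/m
p_total = 0.00041174 * 30.802 = 0.012682 bar

0.012682 bar


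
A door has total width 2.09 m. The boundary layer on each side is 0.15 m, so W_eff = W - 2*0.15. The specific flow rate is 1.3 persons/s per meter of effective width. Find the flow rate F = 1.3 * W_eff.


W_eff = 2.09 - 0.30 = 1.79 m
F = 1.3 * 1.79 = 2.327 persons/s

2.327 persons/s


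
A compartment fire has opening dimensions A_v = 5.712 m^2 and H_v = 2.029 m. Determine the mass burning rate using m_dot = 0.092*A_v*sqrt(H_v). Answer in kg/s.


sqrt(H_v) = 1.4244
m_dot = 0.092 * 5.712 * 1.4244 = 0.74854 kg/s

0.74854 kg/s


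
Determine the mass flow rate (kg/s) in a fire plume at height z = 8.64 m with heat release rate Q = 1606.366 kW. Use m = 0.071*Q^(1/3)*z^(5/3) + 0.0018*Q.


Q^(1/3) = 11.712
z^(5/3) = 36.379
First term = 0.071 * 11.712 * 36.379 = 30.250
Second term = 0.0018 * 1606.366 = 2.8915
m = 33.142 kg/s

33.142 kg/s


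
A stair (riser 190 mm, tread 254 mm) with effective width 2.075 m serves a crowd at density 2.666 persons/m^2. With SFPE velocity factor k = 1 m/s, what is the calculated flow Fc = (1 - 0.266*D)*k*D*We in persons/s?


1 - 0.266*D = 1 - 0.266*2.666 = 0.29084
Fs = 0.29084 * 1 * 2.666 = 0.77539 persons/(s*m)
Fc = 0.77539 * 2.075 = 1.6089 persons/s

1.6089 persons/s


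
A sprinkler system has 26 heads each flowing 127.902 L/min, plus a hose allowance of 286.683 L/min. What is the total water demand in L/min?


Sprinkler demand = 26 * 127.902 = 3325.452 L/min
Total = 3325.452 + 286.683 = 3612.135 L/min

3612.135 L/min


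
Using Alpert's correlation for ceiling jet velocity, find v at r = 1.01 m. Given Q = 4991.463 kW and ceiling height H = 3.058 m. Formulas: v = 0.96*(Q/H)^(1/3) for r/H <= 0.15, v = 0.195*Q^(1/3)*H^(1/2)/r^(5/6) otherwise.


r/H = 1.01 / 3.058 = 0.33028
r/H > 0.15, so v = 0.195*Q^(1/3)*H^(1/2)/r^(5/6)
Q^(1/3) = 17.090
H^(1/2) = 1.7487
r^(5/6) = 1.0083
v = 0.195 * 17.090 * 1.7487 / 1.0083 = 5.7796 m/s

5.7796 m/s


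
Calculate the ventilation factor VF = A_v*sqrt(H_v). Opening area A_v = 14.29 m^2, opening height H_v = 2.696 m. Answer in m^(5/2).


sqrt(H_v) = 1.6420
VF = 14.29 * 1.6420 = 23.463 m^(5/2)

23.463 m^(5/2)


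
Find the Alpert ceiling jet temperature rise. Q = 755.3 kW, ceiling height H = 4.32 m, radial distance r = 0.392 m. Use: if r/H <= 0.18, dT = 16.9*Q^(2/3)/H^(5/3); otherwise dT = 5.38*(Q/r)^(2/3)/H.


r/H = 0.392 / 4.32 = 0.090741
r/H <= 0.18, so dT = 16.9*Q^(2/3)/H^(5/3)
Q^(2/3) = 82.937
H^(5/3) = 11.459
dT = 16.9 * 82.937 / 11.459 = 122.32 K

122.32 K


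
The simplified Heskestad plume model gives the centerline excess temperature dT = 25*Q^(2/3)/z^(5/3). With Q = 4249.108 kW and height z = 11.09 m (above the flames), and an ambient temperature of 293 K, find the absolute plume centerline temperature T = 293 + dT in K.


Q^(2/3) = 262.34
z^(5/3) = 55.151
dT = 25 * 262.34 / 55.151 = 118.92 K
T = 293 + 118.92 = 411.92 K

411.92 K


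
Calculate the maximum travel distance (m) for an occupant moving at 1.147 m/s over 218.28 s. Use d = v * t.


d = 1.147 * 218.28 = 250.37 m

250.37 m


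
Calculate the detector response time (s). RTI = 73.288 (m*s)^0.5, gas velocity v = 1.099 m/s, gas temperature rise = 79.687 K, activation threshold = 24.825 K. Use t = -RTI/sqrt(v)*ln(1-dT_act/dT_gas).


dT_act/dT_gas = 0.31153
ln(1 - 0.31153) = -0.37329
t = -73.288 / sqrt(1.099) * -0.37329 = 26.096 s

26.096 s


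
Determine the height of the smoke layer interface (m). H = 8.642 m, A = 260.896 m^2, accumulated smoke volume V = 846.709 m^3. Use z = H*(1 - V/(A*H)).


V/(A*H) = 0.37554
1 - 0.37554 = 0.62446
z = 8.642 * 0.62446 = 5.3966 m

5.3966 m


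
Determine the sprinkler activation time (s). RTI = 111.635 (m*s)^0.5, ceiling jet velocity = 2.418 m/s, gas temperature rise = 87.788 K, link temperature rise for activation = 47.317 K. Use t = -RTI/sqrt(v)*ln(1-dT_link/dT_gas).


dT_link/dT_gas = 0.53899
ln(1 - 0.53899) = -0.77434
t = -111.635 / sqrt(2.418) * -0.77434 = 55.591 s

55.591 s


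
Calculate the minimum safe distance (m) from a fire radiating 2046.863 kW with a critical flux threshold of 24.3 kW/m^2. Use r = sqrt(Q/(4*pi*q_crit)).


4*pi*q_crit = 305.36
Q/(4*pi*q_crit) = 6.7031
r = sqrt(6.7031) = 2.5890 m

2.5890 m


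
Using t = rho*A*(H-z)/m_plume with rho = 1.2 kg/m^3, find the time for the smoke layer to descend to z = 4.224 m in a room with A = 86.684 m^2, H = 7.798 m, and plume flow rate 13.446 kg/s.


H - z = 3.574 m
t = 1.2 * 86.684 * 3.574 / 13.446 = 27.649 s

27.649 s


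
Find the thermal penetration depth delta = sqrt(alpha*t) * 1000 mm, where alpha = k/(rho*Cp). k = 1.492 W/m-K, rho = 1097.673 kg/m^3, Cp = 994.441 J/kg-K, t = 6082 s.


alpha = 1.492 / (1097.673 * 994.441) = 1.3668e-06 m^2/s
alpha * t = 0.0083131
delta = sqrt(0.0083131) * 1000 = 91.176 mm

91.176 mm


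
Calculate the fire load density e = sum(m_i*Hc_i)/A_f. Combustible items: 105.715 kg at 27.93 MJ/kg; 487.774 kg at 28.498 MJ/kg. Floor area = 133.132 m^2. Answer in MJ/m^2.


Total energy = 105.715*27.93 + 487.774*28.498
= 2952.620 + 13900.58
= 16853.20 MJ
e = 16853.20 / 133.132 = 126.59 MJ/m^2

126.59 MJ/m^2
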